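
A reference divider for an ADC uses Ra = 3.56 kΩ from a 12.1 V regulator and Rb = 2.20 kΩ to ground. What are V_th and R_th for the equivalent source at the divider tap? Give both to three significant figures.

V_th = 4.62 V, R_th = 1.36 kΩ

V_th is the open-circuit tap voltage: 12.1 × 2.20/(3.56 + 2.20) = 4.62 V.
With the supply zeroed, Ra and Rb appear in parallel from the tap: R_th = Ra‖Rb = (3.56 × 2.20)/5.760 = 1.36 kΩ.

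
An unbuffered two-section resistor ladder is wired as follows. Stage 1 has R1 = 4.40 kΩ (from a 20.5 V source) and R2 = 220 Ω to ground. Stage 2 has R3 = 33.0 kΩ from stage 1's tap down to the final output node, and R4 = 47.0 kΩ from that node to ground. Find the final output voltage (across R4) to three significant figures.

V_out ≈ 0.572 V

Stage 2 presents R3+R4 = 80000 Ω as a load on stage 1's tap.
Stage 1's lower leg becomes R2‖(R3+R4) = 219.4 Ω, so V_mid = 20.5 × 219.4/4619 = 0.9736 V.
Stage 2 is itself unloaded: V_out = V_mid × R4/(R3+R4) = 0.9736 × 47000/80000 = 0.572 V.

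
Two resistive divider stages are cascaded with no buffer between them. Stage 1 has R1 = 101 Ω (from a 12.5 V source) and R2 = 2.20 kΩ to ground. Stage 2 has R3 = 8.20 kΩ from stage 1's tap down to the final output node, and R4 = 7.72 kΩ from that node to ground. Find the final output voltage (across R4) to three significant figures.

V_out ≈ 5.76 V

Stage 2 presents R3+R4 = 15920 Ω as a load on stage 1's tap.
Stage 1's lower leg becomes R2‖(R3+R4) = 1933 Ω, so V_mid = 12.5 × 1933/2034 = 11.88 V.
Stage 2 is itself unloaded: V_out = V_mid × R4/(R3+R4) = 11.88 × 7720/15920 = 5.76 V.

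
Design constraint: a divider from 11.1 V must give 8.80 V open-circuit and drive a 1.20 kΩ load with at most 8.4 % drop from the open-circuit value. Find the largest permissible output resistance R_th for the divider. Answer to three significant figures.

R_th ≤ 110 Ω

Loading drop = R_th/(R_th + R_L) ≤ 0.0840, so R_th ≤ R_L · ε/(1−ε) = 1.20 kΩ × 0.0840/0.9160 = 110 Ω.
(Any R1, R2 with R2/(R1+R2) = 0.793 and R1‖R2 ≤ 110 Ω will meet the spec.)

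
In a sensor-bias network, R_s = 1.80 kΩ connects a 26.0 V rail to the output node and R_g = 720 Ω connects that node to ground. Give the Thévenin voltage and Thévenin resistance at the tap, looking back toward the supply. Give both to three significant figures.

V_th is the open-circuit tap voltage: 26.0 × 720/(1800 + 720) = 7.43 V.
With the supply zeroed, R_s and R_g appear in parallel from the tap: R_th = R_s‖R_g = (1800 × 720)/2520 = 514 Ω.

V_th = 7.43 V, R_th = 514 Ω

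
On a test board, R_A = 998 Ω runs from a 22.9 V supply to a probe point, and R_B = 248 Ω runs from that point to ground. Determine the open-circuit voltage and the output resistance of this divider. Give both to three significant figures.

V_th = 4.56 V, R_th = 199 Ω

V_th is the open-circuit tap voltage: 22.9 × 248/(998 + 248) = 4.56 V.
With the supply zeroed, R_A and R_B appear in parallel from the tap: R_th = R_A‖R_B = (998 × 248)/1246 = 199 Ω.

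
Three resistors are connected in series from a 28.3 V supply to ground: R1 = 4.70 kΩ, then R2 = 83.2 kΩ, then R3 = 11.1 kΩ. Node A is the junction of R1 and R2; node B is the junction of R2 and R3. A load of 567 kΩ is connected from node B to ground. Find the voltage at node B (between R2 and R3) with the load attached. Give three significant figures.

V ≈ 3.12 V

At node B, R3 is in parallel with the load: R3‖R_L = 10.89 kΩ.
Below node A the resistance is R2 + (R3‖R_L) = 94.09 kΩ, so V_A = 28.3 × 94.09/98.79 = 26.95 V.
Then V_B = V_A × (R3‖R_L)/(R2 + R3‖R_L) = 26.95 × 10.89/94.09 = 3.12 V.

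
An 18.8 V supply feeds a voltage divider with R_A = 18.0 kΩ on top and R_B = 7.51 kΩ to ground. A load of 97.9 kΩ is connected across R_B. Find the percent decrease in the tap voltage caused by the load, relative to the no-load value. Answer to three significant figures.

The divider's output (Thévenin) resistance is R_A‖R_B = 5.299 kΩ.
Fractional drop under load = R_th/(R_th + R_L) = 5.299 / (5.299 + 97.9) = 0.05135.
So the output falls by 5.13 %.

5.13 %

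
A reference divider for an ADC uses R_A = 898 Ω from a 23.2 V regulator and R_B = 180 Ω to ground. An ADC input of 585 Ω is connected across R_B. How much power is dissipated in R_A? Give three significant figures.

P ≈ 451 mW

Total resistance from the source is R_A + (R_B‖R_L) = 1036 Ω, so I = 23.2/1036 Ω = 22.40 mA.
P = I²·R_A = (22.40 mA)² × 898 Ω = 451 mW.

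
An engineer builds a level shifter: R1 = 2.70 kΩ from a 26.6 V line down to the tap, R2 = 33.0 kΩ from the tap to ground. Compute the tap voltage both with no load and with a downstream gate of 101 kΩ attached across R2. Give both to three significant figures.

Open-circuit: V = 26.6 × 33.0/(2.70 + 33.0) = 24.6 V.
With the load, R2 becomes R2‖R_L = 24.87 kΩ, so V = 26.6 × 24.87/27.57 = 24.0 V.

Unloaded: 24.6 V; loaded: 24.0 V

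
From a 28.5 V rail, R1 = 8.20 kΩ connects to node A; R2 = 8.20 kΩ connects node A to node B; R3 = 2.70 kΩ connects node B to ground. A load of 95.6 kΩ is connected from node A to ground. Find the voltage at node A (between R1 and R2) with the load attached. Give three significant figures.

Below node A the series string R2+R3 = 10.90 kΩ sits in parallel with the 95.6 kΩ load: 9.784 kΩ.
V_A = 28.5 × 9.784/(8.20 + 9.784) = 15.5 V.

V ≈ 15.5 V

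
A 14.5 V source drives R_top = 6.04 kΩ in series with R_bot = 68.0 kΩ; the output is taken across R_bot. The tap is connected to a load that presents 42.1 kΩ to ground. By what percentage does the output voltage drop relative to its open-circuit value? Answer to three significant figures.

Unloaded V = 14.5 × 68.0/74.04 = 13.317 V.
Loaded: R_bot‖R_L = 26.00 kΩ, giving V = 14.5 × 26.00/32.04 = 11.767 V.
Drop = (13.317 − 11.767) / 13.317 = 11.6 %.

11.6 %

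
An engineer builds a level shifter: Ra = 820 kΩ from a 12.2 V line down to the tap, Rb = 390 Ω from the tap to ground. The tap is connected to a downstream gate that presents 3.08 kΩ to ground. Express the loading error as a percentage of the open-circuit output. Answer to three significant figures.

11.2 %

The divider's output (Thévenin) resistance is Ra‖Rb = 389.8 Ω.
Fractional drop under load = R_th/(R_th + R_L) = 389.8 / (389.8 + 3080) = 0.1123.
So the output falls by 11.2 %.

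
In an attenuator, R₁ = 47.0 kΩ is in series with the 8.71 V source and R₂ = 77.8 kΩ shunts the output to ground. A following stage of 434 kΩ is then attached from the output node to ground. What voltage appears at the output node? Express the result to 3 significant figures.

V_out ≈ 5.09 V

The load sits in parallel with R₂: R₂‖R_L = (77.8 × 434) / (77.8 + 434) = 65.97 kΩ.
V_out = 8.71 × 65.97 / (47.0 + 65.97) = 8.71 × 65.97/113.0 = 5.09 V.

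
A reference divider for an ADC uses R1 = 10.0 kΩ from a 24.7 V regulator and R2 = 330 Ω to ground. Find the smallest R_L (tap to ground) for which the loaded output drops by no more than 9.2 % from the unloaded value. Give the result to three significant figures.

R_L(min) ≈ 3.15 kΩ

Output resistance R_th = R1‖R2 = (10000 × 330)/10330 = 319.5 Ω.
The fractional drop is R_th/(R_th + R_L); requiring this ≤ 0.0920 gives R_L ≥ R_th(1/0.0920 − 1) = 319.5 × 9.870 = 3.15 kΩ.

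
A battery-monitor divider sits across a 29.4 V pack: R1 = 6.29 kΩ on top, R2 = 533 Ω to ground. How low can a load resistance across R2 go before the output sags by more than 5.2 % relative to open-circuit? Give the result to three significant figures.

R_L(min) ≈ 8.96 kΩ

Output resistance R_th = R1‖R2 = (6290 × 533)/6823 = 491.4 Ω.
The fractional drop is R_th/(R_th + R_L); requiring this ≤ 0.0520 gives R_L ≥ R_th(1/0.0520 − 1) = 491.4 × 18.23 = 8.96 kΩ.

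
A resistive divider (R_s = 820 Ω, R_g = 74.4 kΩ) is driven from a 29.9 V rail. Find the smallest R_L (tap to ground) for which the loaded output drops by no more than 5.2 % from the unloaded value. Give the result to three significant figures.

R_L(min) ≈ 14.8 kΩ

Output resistance R_th = R_s‖R_g = (820 × 74400)/75220 = 811.1 Ω.
The fractional drop is R_th/(R_th + R_L); requiring this ≤ 0.0520 gives R_L ≥ R_th(1/0.0520 − 1) = 811.1 × 18.23 = 14.8 kΩ.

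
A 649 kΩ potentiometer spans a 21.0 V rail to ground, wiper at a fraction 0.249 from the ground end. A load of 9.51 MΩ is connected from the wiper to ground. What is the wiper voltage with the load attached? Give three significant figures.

The wiper splits the pot into (1−α)R = 487.4 kΩ above and αR = 161.6 kΩ below.
Lower section ‖ load = 158.9 kΩ.
V_wiper = 21.0 × 158.9/(487.4 + 158.9) = 5.16 V.

V ≈ 5.16 V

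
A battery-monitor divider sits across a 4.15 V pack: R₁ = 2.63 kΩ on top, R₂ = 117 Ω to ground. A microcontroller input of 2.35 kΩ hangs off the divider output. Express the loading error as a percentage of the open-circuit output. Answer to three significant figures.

The divider's output (Thévenin) resistance is R₁‖R₂ = 112.0 Ω.
Fractional drop under load = R_th/(R_th + R_L) = 112.0 / (112.0 + 2350) = 0.04550.
So the output falls by 4.55 %.

4.55 %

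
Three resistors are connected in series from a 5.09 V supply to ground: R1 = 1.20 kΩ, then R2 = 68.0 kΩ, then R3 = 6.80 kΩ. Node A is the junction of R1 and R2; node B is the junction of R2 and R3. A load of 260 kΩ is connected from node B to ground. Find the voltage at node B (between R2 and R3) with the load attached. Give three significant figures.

V ≈ 0.445 V

At node B, R3 is in parallel with the load: R3‖R_L = 6.627 kΩ.
Below node A the resistance is R2 + (R3‖R_L) = 74.63 kΩ, so V_A = 5.09 × 74.63/75.83 = 5.009 V.
Then V_B = V_A × (R3‖R_L)/(R2 + R3‖R_L) = 5.009 × 6.627/74.63 = 0.445 V.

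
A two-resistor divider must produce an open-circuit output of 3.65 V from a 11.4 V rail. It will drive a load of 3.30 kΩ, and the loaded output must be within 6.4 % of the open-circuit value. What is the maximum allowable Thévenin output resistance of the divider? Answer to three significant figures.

R_th ≤ 226 Ω

Loading drop = R_th/(R_th + R_L) ≤ 0.0640, so R_th ≤ R_L · ε/(1−ε) = 3.30 kΩ × 0.0640/0.9360 = 226 Ω.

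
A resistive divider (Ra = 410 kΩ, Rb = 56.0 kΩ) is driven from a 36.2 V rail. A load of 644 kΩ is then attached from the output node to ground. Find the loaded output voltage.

V_out ≈ 4.04 V

The load sits in parallel with Rb: Rb‖R_L = (56.0 × 644) / (56.0 + 644) = 51.52 kΩ.
V_out = 36.2 × 51.52 / (410 + 51.52) = 36.2 × 51.52/461.5 = 4.04 V.
(Unloaded it would have been 4.35 V.)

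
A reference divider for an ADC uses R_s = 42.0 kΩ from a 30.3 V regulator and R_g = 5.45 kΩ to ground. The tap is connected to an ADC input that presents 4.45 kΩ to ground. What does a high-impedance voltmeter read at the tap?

The load sits in parallel with R_g: R_g‖R_L = (5.45 × 4.45) / (5.45 + 4.45) = 2.450 kΩ.
V_out = 30.3 × 2.450 / (42.0 + 2.450) = 30.3 × 2.450/44.45 = 1.67 V.

V_out ≈ 1.67 V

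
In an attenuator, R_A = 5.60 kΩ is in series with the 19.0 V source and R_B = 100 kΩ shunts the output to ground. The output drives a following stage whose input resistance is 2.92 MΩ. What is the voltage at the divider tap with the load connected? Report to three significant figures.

The load sits in parallel with R_B: R_B‖R_L = (100 × 2920) / (100 + 2920) = 96.69 kΩ.
V_out = 19.0 × 96.69 / (5.60 + 96.69) = 19.0 × 96.69/102.3 = 18.0 V.

V_out ≈ 18.0 V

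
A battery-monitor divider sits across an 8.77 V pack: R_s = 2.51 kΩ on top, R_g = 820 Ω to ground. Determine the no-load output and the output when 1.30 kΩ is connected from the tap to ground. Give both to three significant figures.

Unloaded: 2.16 V; loaded: 1.46 V

Open-circuit: V = 8.77 × 820/(2510 + 820) = 2.16 V.
With the load, R_g becomes R_g‖R_L = 502.8 Ω, so V = 8.77 × 502.8/3013 = 1.46 V.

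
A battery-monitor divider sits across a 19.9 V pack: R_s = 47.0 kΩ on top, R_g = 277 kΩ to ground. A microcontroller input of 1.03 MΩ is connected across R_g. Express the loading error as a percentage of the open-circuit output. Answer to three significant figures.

The divider's output (Thévenin) resistance is R_s‖R_g = 40.18 kΩ.
Fractional drop under load = R_th/(R_th + R_L) = 40.18 / (40.18 + 1030) = 0.03755.
So the output falls by 3.75 %.

3.75 %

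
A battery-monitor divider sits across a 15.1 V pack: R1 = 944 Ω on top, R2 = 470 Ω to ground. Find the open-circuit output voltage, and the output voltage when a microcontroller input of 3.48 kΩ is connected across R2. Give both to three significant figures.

Unloaded: 5.02 V; loaded: 4.60 V

Open-circuit: V = 15.1 × 470/(944 + 470) = 5.02 V.
With the load, R2 becomes R2‖R_L = 414.1 Ω, so V = 15.1 × 414.1/1358 = 4.60 V.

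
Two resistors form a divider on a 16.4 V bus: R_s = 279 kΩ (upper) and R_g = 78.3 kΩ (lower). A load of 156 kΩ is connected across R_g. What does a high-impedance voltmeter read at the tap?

The load sits in parallel with R_g: R_g‖R_L = (78.3 × 156) / (78.3 + 156) = 52.13 kΩ.
V_out = 16.4 × 52.13 / (279 + 52.13) = 16.4 × 52.13/331.1 = 2.58 V.

V_out ≈ 2.58 V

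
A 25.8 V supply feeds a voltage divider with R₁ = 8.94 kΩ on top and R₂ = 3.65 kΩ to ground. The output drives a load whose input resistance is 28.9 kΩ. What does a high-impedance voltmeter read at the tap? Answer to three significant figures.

V_out ≈ 6.86 V

The load sits in parallel with R₂: R₂‖R_L = (3.65 × 28.9) / (3.65 + 28.9) = 3.241 kΩ.
V_out = 25.8 × 3.241 / (8.94 + 3.241) = 25.8 × 3.241/12.18 = 6.86 V.
(Unloaded it would have been 7.48 V.)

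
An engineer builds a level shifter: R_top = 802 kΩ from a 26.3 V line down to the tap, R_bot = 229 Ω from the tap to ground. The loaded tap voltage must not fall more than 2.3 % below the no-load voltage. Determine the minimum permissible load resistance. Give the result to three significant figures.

Output resistance R_th = R_top‖R_bot = (802000 × 229)/802200 = 228.9 Ω.
The fractional drop is R_th/(R_th + R_L); requiring this ≤ 0.0230 gives R_L ≥ R_th(1/0.0230 − 1) = 228.9 × 42.48 = 9.72 kΩ.

R_L(min) ≈ 9.72 kΩ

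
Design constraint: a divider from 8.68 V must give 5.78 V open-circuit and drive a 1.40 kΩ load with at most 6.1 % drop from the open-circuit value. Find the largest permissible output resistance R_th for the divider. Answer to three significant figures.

Loading drop = R_th/(R_th + R_L) ≤ 0.0610, so R_th ≤ R_L · ε/(1−ε) = 1.40 kΩ × 0.0610/0.9390 = 90.9 Ω.

R_th ≤ 90.9 Ω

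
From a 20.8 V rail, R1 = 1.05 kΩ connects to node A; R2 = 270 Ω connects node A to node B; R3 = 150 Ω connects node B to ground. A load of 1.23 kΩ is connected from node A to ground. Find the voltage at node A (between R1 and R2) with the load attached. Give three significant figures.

Below node A the series string R2+R3 = 420.0 Ω sits in parallel with the 1230 Ω load: 313.1 Ω.
V_A = 20.8 × 313.1/(1050 + 313.1) = 4.78 V.

V ≈ 4.78 V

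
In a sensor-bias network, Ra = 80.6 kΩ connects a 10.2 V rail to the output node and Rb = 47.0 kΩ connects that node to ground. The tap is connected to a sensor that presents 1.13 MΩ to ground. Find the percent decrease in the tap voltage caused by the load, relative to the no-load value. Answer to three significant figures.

2.56 %

The divider's output (Thévenin) resistance is Ra‖Rb = 29.69 kΩ.
Fractional drop under load = R_th/(R_th + R_L) = 29.69 / (29.69 + 1130) = 0.02560.
So the output falls by 2.56 %.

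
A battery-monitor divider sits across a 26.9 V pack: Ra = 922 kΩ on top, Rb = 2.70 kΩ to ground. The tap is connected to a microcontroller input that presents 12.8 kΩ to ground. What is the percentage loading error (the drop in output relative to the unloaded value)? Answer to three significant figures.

The divider's output (Thévenin) resistance is Ra‖Rb = 2.692 kΩ.
Fractional drop under load = R_th/(R_th + R_L) = 2.692 / (2.692 + 12.8) = 0.1738.
So the output falls by 17.4 %.

17.4 %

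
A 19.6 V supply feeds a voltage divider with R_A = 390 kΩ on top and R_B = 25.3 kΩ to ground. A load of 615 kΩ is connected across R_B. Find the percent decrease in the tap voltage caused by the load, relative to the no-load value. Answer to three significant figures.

The divider's output (Thévenin) resistance is R_A‖R_B = 23.76 kΩ.
Fractional drop under load = R_th/(R_th + R_L) = 23.76 / (23.76 + 615) = 0.03720.
So the output falls by 3.72 %.

3.72 %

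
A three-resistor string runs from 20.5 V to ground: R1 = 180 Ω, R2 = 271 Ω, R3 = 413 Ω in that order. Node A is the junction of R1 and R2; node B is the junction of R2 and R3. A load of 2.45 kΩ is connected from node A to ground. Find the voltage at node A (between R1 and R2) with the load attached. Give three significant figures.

Below node A the series string R2+R3 = 684.0 Ω sits in parallel with the 2450 Ω load: 534.7 Ω.
V_A = 20.5 × 534.7/(180 + 534.7) = 15.3 V.

V ≈ 15.3 V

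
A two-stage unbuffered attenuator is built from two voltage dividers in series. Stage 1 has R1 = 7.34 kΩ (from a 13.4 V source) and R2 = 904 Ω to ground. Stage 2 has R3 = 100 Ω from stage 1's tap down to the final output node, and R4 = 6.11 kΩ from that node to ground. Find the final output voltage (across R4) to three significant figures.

Stage 2 presents R3+R4 = 6210 Ω as a load on stage 1's tap.
Stage 1's lower leg becomes R2‖(R3+R4) = 789.1 Ω, so V_mid = 13.4 × 789.1/8129 = 1.301 V.
Stage 2 is itself unloaded: V_out = V_mid × R4/(R3+R4) = 1.301 × 6110/6210 = 1.28 V.

V_out ≈ 1.28 V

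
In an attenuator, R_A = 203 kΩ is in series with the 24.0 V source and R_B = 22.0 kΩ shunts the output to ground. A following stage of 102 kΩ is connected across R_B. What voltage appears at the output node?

V_out ≈ 1.96 V

The load sits in parallel with R_B: R_B‖R_L = (22.0 × 102) / (22.0 + 102) = 18.10 kΩ.
V_out = 24.0 × 18.10 / (203 + 18.10) = 24.0 × 18.10/221.1 = 1.96 V.
(Unloaded it would have been 2.35 V.)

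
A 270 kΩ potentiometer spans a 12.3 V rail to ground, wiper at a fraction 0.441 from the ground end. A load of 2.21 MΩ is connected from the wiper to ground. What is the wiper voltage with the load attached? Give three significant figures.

The wiper splits the pot into (1−α)R = 150.9 kΩ above and αR = 119.1 kΩ below.
Lower section ‖ load = 113.0 kΩ.
V_wiper = 12.3 × 113.0/(150.9 + 113.0) = 5.27 V.

V ≈ 5.27 V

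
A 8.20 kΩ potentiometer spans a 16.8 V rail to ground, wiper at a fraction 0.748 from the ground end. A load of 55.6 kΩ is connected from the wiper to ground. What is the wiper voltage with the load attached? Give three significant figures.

The wiper splits the pot into (1−α)R = 2.066 kΩ above and αR = 6.134 kΩ below.
Lower section ‖ load = 5.524 kΩ.
V_wiper = 16.8 × 5.524/(2.066 + 5.524) = 12.2 V.

V ≈ 12.2 V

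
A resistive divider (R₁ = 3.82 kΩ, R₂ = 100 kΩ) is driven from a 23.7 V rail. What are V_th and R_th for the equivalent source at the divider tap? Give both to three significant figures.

V_th is the open-circuit tap voltage: 23.7 × 100/(3.82 + 100) = 22.8 V.
With the supply zeroed, R₁ and R₂ appear in parallel from the tap: R_th = R₁‖R₂ = (3.82 × 100)/103.8 = 3.68 kΩ.

V_th = 22.8 V, R_th = 3.68 kΩ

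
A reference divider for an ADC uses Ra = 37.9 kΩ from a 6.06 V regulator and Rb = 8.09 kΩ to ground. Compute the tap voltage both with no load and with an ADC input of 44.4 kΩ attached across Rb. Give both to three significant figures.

Unloaded: 1.07 V; loaded: 0.927 V

Open-circuit: V = 6.06 × 8.09/(37.9 + 8.09) = 1.07 V.
With the load, Rb becomes Rb‖R_L = 6.843 kΩ, so V = 6.06 × 6.843/44.74 = 0.927 V.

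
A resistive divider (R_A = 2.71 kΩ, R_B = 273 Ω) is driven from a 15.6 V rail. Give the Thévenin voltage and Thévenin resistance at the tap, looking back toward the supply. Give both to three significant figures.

V_th is the open-circuit tap voltage: 15.6 × 273/(2710 + 273) = 1.43 V.
With the supply zeroed, R_A and R_B appear in parallel from the tap: R_th = R_A‖R_B = (2710 × 273)/2983 = 248 Ω.

V_th = 1.43 V, R_th = 248 Ω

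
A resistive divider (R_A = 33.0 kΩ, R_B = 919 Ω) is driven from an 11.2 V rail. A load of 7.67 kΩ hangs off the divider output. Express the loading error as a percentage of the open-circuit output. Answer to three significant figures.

Unloaded V = 11.2 × 919/33920 = 0.30345 V.
Loaded: R_B‖R_L = 820.7 Ω, giving V = 11.2 × 820.7/33820 = 0.27177 V.
Drop = (0.30345 − 0.27177) / 0.30345 = 10.4 %.

10.4 %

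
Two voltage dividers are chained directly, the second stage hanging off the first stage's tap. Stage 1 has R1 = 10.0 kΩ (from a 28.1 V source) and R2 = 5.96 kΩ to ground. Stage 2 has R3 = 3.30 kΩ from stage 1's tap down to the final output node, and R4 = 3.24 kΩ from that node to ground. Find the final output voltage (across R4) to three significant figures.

Stage 2 presents R3+R4 = 6.540 kΩ as a load on stage 1's tap.
Stage 1's lower leg becomes R2‖(R3+R4) = 3.118 kΩ, so V_mid = 28.1 × 3.118/13.12 = 6.679 V.
Stage 2 is itself unloaded: V_out = V_mid × R4/(R3+R4) = 6.679 × 3.24/6.540 = 3.31 V.

V_out ≈ 3.31 V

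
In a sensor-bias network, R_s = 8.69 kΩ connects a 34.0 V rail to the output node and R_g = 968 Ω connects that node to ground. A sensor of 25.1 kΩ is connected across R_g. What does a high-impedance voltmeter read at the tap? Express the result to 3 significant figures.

The load sits in parallel with R_g: R_g‖R_L = (968 × 25100) / (968 + 25100) = 932.1 Ω.
V_out = 34.0 × 932.1 / (8690 + 932.1) = 34.0 × 932.1/9622 = 3.29 V.
(Unloaded it would have been 3.41 V.)

V_out ≈ 3.29 V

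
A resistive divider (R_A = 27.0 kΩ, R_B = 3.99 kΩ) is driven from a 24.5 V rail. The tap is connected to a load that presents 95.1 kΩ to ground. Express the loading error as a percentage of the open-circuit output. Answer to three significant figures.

The divider's output (Thévenin) resistance is R_A‖R_B = 3.476 kΩ.
Fractional drop under load = R_th/(R_th + R_L) = 3.476 / (3.476 + 95.1) = 0.03526.
So the output falls by 3.53 %.

3.53 %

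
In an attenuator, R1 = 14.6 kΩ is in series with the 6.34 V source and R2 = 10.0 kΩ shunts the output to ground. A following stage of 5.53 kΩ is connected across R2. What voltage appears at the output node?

V_out ≈ 1.24 V

The load sits in parallel with R2: R2‖R_L = (10.0 × 5.53) / (10.0 + 5.53) = 3.561 kΩ.
V_out = 6.34 × 3.561 / (14.6 + 3.561) = 6.34 × 3.561/18.16 = 1.24 V.
(Unloaded it would have been 2.58 V.)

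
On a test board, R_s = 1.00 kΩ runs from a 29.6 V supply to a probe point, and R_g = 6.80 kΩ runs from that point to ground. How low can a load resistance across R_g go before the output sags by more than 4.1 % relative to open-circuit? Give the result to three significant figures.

R_L(min) ≈ 20.4 kΩ

Output resistance R_th = R_s‖R_g = (1000 × 6800)/7800 = 871.8 Ω.
The fractional drop is R_th/(R_th + R_L); requiring this ≤ 0.0410 gives R_L ≥ R_th(1/0.0410 − 1) = 871.8 × 23.39 = 20.4 kΩ.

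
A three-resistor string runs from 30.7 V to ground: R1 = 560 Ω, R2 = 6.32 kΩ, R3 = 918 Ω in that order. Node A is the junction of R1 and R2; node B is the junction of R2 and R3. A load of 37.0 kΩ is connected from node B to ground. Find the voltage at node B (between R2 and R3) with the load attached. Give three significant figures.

V ≈ 3.54 V

At node B, R3 is in parallel with the load: R3‖R_L = 895.8 Ω.
Below node A the resistance is R2 + (R3‖R_L) = 7216 Ω, so V_A = 30.7 × 7216/7776 = 28.49 V.
Then V_B = V_A × (R3‖R_L)/(R2 + R3‖R_L) = 28.49 × 895.8/7216 = 3.54 V.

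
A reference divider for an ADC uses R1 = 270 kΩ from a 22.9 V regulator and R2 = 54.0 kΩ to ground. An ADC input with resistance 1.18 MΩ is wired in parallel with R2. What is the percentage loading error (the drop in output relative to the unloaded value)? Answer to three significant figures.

3.67 %

The divider's output (Thévenin) resistance is R1‖R2 = 45.00 kΩ.
Fractional drop under load = R_th/(R_th + R_L) = 45.00 / (45.00 + 1180) = 0.03673.
So the output falls by 3.67 %.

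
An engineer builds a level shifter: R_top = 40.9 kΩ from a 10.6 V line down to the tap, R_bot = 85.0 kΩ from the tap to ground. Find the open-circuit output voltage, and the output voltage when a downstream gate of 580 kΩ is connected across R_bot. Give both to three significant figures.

Open-circuit: V = 10.6 × 85.0/(40.9 + 85.0) = 7.16 V.
With the load, R_bot becomes R_bot‖R_L = 74.14 kΩ, so V = 10.6 × 74.14/115.0 = 6.83 V.

Unloaded: 7.16 V; loaded: 6.83 V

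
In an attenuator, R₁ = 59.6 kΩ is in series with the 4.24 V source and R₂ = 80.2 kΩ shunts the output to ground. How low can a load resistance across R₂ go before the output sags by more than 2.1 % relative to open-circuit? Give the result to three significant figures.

R_L(min) ≈ 1.59 MΩ

Output resistance R_th = R₁‖R₂ = (59.6 × 80.2)/139.8 = 34.19 kΩ.
The fractional drop is R_th/(R_th + R_L); requiring this ≤ 0.0210 gives R_L ≥ R_th(1/0.0210 − 1) = 34.19 × 46.62 = 1.59 MΩ.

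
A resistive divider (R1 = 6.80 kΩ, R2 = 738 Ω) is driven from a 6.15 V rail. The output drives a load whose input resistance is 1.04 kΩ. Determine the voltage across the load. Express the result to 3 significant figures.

V_out ≈ 0.367 V

The load sits in parallel with R2: R2‖R_L = (738 × 1040) / (738 + 1040) = 431.7 Ω.
V_out = 6.15 × 431.7 / (6800 + 431.7) = 6.15 × 431.7/7232 = 0.367 V.
(Unloaded it would have been 0.602 V.)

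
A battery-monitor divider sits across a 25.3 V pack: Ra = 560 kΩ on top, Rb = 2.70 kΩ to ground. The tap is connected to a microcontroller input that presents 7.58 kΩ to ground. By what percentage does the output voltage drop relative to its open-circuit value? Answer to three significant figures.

26.2 %

The divider's output (Thévenin) resistance is Ra‖Rb = 2.687 kΩ.
Fractional drop under load = R_th/(R_th + R_L) = 2.687 / (2.687 + 7.58) = 0.2617.
So the output falls by 26.2 %.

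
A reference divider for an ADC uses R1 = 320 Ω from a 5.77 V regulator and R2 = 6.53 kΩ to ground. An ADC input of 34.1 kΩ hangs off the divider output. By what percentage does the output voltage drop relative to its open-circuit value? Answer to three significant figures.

The divider's output (Thévenin) resistance is R1‖R2 = 305.1 Ω.
Fractional drop under load = R_th/(R_th + R_L) = 305.1 / (305.1 + 34100) = 0.008866.
So the output falls by 0.887 %.

0.887 %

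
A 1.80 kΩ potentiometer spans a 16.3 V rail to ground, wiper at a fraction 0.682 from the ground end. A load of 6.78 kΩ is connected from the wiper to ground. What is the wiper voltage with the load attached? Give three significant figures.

V ≈ 10.5 V

The wiper splits the pot into (1−α)R = 572.4 Ω above and αR = 1228 Ω below.
Lower section ‖ load = 1039 Ω.
V_wiper = 16.3 × 1039/(572.4 + 1039) = 10.5 V.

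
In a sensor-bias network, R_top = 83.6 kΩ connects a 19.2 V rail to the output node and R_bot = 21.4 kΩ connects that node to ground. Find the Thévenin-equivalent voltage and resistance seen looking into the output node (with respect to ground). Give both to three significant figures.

V_th = 3.91 V, R_th = 17.0 kΩ

V_th is the open-circuit tap voltage: 19.2 × 21.4/(83.6 + 21.4) = 3.91 V.
With the supply zeroed, R_top and R_bot appear in parallel from the tap: R_th = R_top‖R_bot = (83.6 × 21.4)/105.0 = 17.0 kΩ.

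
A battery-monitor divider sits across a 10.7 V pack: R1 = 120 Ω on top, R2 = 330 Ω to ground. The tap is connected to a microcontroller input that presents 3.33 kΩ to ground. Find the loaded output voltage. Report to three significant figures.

The load sits in parallel with R2: R2‖R_L = (330 × 3330) / (330 + 3330) = 300.2 Ω.
V_out = 10.7 × 300.2 / (120 + 300.2) = 10.7 × 300.2/420.2 = 7.64 V.

V_out ≈ 7.64 V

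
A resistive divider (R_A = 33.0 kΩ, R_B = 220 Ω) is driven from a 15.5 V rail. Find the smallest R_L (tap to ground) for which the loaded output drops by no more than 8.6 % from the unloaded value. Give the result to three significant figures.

R_L(min) ≈ 2.32 kΩ

Output resistance R_th = R_A‖R_B = (33000 × 220)/33220 = 218.5 Ω.
The fractional drop is R_th/(R_th + R_L); requiring this ≤ 0.0860 gives R_L ≥ R_th(1/0.0860 − 1) = 218.5 × 10.63 = 2.32 kΩ.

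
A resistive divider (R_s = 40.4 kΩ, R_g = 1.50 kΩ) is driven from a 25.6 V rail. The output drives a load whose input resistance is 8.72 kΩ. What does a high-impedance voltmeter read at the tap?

The load sits in parallel with R_g: R_g‖R_L = (1.50 × 8.72) / (1.50 + 8.72) = 1.280 kΩ.
V_out = 25.6 × 1.280 / (40.4 + 1.280) = 25.6 × 1.280/41.68 = 0.786 V.

V_out ≈ 0.786 V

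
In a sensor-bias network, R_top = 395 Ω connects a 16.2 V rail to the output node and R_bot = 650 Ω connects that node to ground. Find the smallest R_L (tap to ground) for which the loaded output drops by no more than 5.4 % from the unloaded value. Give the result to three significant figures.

R_L(min) ≈ 4.30 kΩ

Output resistance R_th = R_top‖R_bot = (395 × 650)/1045 = 245.7 Ω.
The fractional drop is R_th/(R_th + R_L); requiring this ≤ 0.0540 gives R_L ≥ R_th(1/0.0540 − 1) = 245.7 × 17.52 = 4.30 kΩ.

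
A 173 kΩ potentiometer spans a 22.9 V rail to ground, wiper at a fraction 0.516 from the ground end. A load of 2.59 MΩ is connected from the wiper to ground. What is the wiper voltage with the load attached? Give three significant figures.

The wiper splits the pot into (1−α)R = 83.73 kΩ above and αR = 89.27 kΩ below.
Lower section ‖ load = 86.29 kΩ.
V_wiper = 22.9 × 86.29/(83.73 + 86.29) = 11.6 V.

V ≈ 11.6 V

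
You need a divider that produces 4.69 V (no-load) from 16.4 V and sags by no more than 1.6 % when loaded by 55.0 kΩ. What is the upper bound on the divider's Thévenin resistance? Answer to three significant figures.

R_th ≤ 894 Ω

Loading drop = R_th/(R_th + R_L) ≤ 0.0160, so R_th ≤ R_L · ε/(1−ε) = 55.0 kΩ × 0.0160/0.9840 = 894 Ω.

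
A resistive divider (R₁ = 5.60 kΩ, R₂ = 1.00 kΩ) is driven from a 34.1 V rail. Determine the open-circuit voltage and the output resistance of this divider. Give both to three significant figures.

V_th = 5.17 V, R_th = 848 Ω

V_th is the open-circuit tap voltage: 34.1 × 1.00/(5.60 + 1.00) = 5.17 V.
With the supply zeroed, R₁ and R₂ appear in parallel from the tap: R_th = R₁‖R₂ = (5.60 × 1.00)/6.600 = 848 Ω.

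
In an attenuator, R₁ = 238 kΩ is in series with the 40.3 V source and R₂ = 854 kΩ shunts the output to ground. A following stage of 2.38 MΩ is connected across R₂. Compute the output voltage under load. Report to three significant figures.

V_out ≈ 29.2 V

The load sits in parallel with R₂: R₂‖R_L = (854 × 2380) / (854 + 2380) = 628.5 kΩ.
V_out = 40.3 × 628.5 / (238 + 628.5) = 40.3 × 628.5/866.5 = 29.2 V.
(Unloaded it would have been 31.5 V.)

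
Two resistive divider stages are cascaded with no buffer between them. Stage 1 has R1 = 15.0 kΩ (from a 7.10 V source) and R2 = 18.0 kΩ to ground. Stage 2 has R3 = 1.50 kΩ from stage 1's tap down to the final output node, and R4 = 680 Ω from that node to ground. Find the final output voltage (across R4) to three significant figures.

V_out ≈ 0.254 V

Stage 2 presents R3+R4 = 2180 Ω as a load on stage 1's tap.
Stage 1's lower leg becomes R2‖(R3+R4) = 1944 Ω, so V_mid = 7.10 × 1944/16940 = 0.8148 V.
Stage 2 is itself unloaded: V_out = V_mid × R4/(R3+R4) = 0.8148 × 680/2180 = 0.254 V.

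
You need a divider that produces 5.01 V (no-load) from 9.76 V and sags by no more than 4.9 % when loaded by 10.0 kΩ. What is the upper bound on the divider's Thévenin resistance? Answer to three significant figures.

R_th ≤ 515 Ω

Loading drop = R_th/(R_th + R_L) ≤ 0.0490, so R_th ≤ R_L · ε/(1−ε) = 10.0 kΩ × 0.0490/0.9510 = 515 Ω.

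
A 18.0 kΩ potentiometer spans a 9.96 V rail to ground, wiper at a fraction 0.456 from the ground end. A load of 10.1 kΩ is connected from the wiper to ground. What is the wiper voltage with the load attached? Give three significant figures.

V ≈ 3.15 V

The wiper splits the pot into (1−α)R = 9.792 kΩ above and αR = 8.208 kΩ below.
Lower section ‖ load = 4.528 kΩ.
V_wiper = 9.96 × 4.528/(9.792 + 4.528) = 3.15 V.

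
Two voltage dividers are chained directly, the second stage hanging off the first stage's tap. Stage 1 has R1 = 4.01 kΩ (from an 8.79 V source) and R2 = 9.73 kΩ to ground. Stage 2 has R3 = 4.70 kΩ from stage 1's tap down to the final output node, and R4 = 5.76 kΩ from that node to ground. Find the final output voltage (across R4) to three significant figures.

Stage 2 presents R3+R4 = 10.46 kΩ as a load on stage 1's tap.
Stage 1's lower leg becomes R2‖(R3+R4) = 5.041 kΩ, so V_mid = 8.79 × 5.041/9.051 = 4.896 V.
Stage 2 is itself unloaded: V_out = V_mid × R4/(R3+R4) = 4.896 × 5.76/10.46 = 2.70 V.

V_out ≈ 2.70 V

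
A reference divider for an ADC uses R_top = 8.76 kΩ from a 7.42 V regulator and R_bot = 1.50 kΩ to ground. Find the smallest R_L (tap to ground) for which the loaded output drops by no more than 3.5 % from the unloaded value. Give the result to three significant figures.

Output resistance R_th = R_top‖R_bot = (8.76 × 1.50)/10.26 = 1.281 kΩ.
The fractional drop is R_th/(R_th + R_L); requiring this ≤ 0.0350 gives R_L ≥ R_th(1/0.0350 − 1) = 1.281 × 27.57 = 35.3 kΩ.

R_L(min) ≈ 35.3 kΩ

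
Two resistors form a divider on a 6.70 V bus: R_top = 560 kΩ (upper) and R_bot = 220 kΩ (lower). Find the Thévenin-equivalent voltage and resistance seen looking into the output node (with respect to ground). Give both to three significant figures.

V_th = 1.89 V, R_th = 158 kΩ

V_th is the open-circuit tap voltage: 6.70 × 220/(560 + 220) = 1.89 V.
With the supply zeroed, R_top and R_bot appear in parallel from the tap: R_th = R_top‖R_bot = (560 × 220)/780.0 = 158 kΩ.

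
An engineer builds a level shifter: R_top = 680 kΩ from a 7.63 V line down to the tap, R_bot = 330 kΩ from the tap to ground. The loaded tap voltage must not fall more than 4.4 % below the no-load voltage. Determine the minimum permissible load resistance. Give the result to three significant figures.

R_L(min) ≈ 4.83 MΩ

Output resistance R_th = R_top‖R_bot = (680 × 330)/1010 = 222.2 kΩ.
The fractional drop is R_th/(R_th + R_L); requiring this ≤ 0.0440 gives R_L ≥ R_th(1/0.0440 − 1) = 222.2 × 21.73 = 4.83 MΩ.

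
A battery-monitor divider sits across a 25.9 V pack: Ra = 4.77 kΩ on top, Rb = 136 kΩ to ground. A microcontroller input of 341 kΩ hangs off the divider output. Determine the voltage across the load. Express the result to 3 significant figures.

The load sits in parallel with Rb: Rb‖R_L = (136 × 341) / (136 + 341) = 97.22 kΩ.
V_out = 25.9 × 97.22 / (4.77 + 97.22) = 25.9 × 97.22/102.0 = 24.7 V.
(Unloaded it would have been 25.0 V.)

V_out ≈ 24.7 V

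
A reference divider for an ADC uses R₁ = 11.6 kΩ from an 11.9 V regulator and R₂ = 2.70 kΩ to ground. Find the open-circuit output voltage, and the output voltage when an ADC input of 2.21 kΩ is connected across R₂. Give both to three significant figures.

Unloaded: 2.25 V; loaded: 1.13 V

Open-circuit: V = 11.9 × 2.70/(11.6 + 2.70) = 2.25 V.
With the load, R₂ becomes R₂‖R_L = 1.215 kΩ, so V = 11.9 × 1.215/12.82 = 1.13 V.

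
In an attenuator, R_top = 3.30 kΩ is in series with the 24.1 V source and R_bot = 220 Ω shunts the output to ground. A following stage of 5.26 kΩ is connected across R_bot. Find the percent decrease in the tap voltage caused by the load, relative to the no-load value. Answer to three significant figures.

The divider's output (Thévenin) resistance is R_top‖R_bot = 206.2 Ω.
Fractional drop under load = R_th/(R_th + R_L) = 206.2 / (206.2 + 5260) = 0.03773.
So the output falls by 3.77 %.

3.77 %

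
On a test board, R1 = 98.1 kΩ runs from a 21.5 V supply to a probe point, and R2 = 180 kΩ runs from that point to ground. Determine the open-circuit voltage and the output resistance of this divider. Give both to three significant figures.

V_th is the open-circuit tap voltage: 21.5 × 180/(98.1 + 180) = 13.9 V.
With the supply zeroed, R1 and R2 appear in parallel from the tap: R_th = R1‖R2 = (98.1 × 180)/278.1 = 63.5 kΩ.

V_th = 13.9 V, R_th = 63.5 kΩ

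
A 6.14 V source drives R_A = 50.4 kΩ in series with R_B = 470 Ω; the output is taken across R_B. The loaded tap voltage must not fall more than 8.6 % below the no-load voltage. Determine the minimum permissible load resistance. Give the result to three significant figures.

R_L(min) ≈ 4.95 kΩ

Output resistance R_th = R_A‖R_B = (50400 × 470)/50870 = 465.7 Ω.
The fractional drop is R_th/(R_th + R_L); requiring this ≤ 0.0860 gives R_L ≥ R_th(1/0.0860 − 1) = 465.7 × 10.63 = 4.95 kΩ.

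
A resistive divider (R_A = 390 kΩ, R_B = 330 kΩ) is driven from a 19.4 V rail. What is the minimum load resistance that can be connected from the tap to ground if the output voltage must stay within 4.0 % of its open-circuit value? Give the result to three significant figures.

Output resistance R_th = R_A‖R_B = (390 × 330)/720.0 = 178.8 kΩ.
The fractional drop is R_th/(R_th + R_L); requiring this ≤ 0.0400 gives R_L ≥ R_th(1/0.0400 − 1) = 178.8 × 24.00 = 4.29 MΩ.

R_L(min) ≈ 4.29 MΩ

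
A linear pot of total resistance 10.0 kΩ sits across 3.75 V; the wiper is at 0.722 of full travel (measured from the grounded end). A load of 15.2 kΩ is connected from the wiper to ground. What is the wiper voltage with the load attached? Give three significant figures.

The wiper splits the pot into (1−α)R = 2.780 kΩ above and αR = 7.220 kΩ below.
Lower section ‖ load = 4.895 kΩ.
V_wiper = 3.75 × 4.895/(2.780 + 4.895) = 2.39 V.

V ≈ 2.39 V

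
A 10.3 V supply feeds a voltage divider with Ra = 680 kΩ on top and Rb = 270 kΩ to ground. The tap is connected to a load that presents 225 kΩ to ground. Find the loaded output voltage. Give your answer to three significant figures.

V_out ≈ 1.57 V

The load sits in parallel with Rb: Rb‖R_L = (270 × 225) / (270 + 225) = 122.7 kΩ.
V_out = 10.3 × 122.7 / (680 + 122.7) = 10.3 × 122.7/802.7 = 1.57 V.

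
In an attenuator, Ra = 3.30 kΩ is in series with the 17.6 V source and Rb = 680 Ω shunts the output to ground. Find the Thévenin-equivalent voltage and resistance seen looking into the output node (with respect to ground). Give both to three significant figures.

V_th = 3.01 V, R_th = 564 Ω

V_th is the open-circuit tap voltage: 17.6 × 680/(3300 + 680) = 3.01 V.
With the supply zeroed, Ra and Rb appear in parallel from the tap: R_th = Ra‖Rb = (3300 × 680)/3980 = 564 Ω.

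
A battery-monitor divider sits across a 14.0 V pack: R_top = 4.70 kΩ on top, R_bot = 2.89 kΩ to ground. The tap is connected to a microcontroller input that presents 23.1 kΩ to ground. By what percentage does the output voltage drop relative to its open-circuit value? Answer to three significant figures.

The divider's output (Thévenin) resistance is R_top‖R_bot = 1.790 kΩ.
Fractional drop under load = R_th/(R_th + R_L) = 1.790 / (1.790 + 23.1) = 0.07190.
So the output falls by 7.19 %.

7.19 %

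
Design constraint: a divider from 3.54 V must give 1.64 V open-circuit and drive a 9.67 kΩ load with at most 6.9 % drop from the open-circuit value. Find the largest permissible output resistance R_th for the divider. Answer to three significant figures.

R_th ≤ 717 Ω

Loading drop = R_th/(R_th + R_L) ≤ 0.0690, so R_th ≤ R_L · ε/(1−ε) = 9.67 kΩ × 0.0690/0.9310 = 717 Ω.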